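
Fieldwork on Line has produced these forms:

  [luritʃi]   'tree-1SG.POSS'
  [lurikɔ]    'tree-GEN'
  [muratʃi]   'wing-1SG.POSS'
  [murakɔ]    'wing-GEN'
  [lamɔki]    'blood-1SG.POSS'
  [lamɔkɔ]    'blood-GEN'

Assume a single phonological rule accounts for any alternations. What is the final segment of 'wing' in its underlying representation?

/tʃ/

'wing' shows [tʃ] ~ [k] at the end of the stem ([muratʃi] vs [murakɔ]).
If /k/ were underlying and a rule turned it into [tʃ] before the 1SG.POSS suffix, 'blood' would also alternate; but it has [k] in both [lamɔki] and [lamɔkɔ].
The underlying segment must be /tʃ/; palato-alveolar /tʃ/ becomes [k] when no front vowel follows, yielding [k] there.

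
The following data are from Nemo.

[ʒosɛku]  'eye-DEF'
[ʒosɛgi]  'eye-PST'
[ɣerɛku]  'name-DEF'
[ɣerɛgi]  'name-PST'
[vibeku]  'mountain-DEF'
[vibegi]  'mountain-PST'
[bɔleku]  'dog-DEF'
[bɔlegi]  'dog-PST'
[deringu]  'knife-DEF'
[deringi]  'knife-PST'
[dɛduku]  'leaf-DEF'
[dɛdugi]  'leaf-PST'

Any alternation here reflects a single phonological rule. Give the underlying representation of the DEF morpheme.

The DEF morpheme has two allomorphs, [-gu] and [-ku].
The PST suffix, which begins with [g], is invariant after every stem; so [g] is not altered by any rule here.
So the underlying form is /-ku/, and voiceless stops become voiced after a nasal.

/-ku/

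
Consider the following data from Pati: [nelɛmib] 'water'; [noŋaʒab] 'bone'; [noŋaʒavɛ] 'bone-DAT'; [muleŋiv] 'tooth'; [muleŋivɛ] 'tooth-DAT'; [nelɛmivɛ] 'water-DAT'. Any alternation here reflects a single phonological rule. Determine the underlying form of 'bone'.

/noŋaʒab/

'bone' shows [v] ~ [b] at the end of the stem ([noŋaʒavɛ] vs [noŋaʒab]).
But 'tooth' keeps [v] in both environments ([muleŋivɛ], [muleŋiv]), so there is no rule changing /v/ to [b] in isolation.
Therefore /b/ is basic and [v] is derived by intervocalic spirantization (voiced stops become fricatives between vowels).
Hence 'bone' is /noŋaʒab/ underlyingly.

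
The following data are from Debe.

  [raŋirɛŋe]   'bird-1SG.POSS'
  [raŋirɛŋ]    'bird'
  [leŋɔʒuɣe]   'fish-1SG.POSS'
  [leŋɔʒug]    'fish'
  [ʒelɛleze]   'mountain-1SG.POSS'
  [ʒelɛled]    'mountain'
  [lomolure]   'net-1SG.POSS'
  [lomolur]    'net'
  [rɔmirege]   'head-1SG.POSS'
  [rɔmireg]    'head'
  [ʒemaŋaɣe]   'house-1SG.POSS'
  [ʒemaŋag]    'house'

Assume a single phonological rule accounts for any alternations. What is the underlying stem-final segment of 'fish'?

The stem for 'fish' ends in [ɣ] in [leŋɔʒuɣe] but [g] in [leŋɔʒug].
The stem 'head' ([rɔmirege], [rɔmireg]) shows [g] unchanged in both environments, so [g] cannot be basic with [ɣ] derived before the 1SG.POSS suffix.
The underlying segment must be /ɣ/; voiced fricatives become stops word-finally, yielding [g] there.

/ɣ/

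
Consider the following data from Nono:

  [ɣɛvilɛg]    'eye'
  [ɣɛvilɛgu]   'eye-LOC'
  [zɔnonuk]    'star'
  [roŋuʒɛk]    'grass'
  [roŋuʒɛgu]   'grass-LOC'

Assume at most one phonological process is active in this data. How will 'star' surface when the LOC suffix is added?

The root 'grass' surfaces as [roŋuʒɛk] and [roŋuʒɛgu], with a stem-final [k] ~ [g] alternation.
Compare 'eye', with invariant [g] in [ɣɛvilɛg] and [ɣɛvilɛgu]: an analysis with underlying /g/ and a rule producing [k] in isolation would wrongly predict alternation here too.
So /k/ is underlying, and a rule of intervocalic voicing — voiceless stops become voiced between vowels — gives [g].
The one attested form of 'star', [zɔnonuk], shows underlying /zɔnonuk/. Applying the same rule between vowels gives [zɔnonugu].

[zɔnonugu]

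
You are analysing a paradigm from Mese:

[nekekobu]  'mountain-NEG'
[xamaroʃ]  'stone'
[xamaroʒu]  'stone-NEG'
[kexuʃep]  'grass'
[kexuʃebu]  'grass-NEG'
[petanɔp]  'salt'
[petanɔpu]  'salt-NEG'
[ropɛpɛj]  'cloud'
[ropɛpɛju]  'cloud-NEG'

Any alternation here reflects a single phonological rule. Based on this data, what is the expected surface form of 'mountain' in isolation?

'grass' shows [p] ~ [b] at the end of the stem ([kexuʃep] vs [kexuʃebu]).
If /p/ were underlying and a rule turned it into [b] before the NEG suffix, 'salt' would also alternate; but it has [p] in both [petanɔp] and [petanɔpu].
Therefore /b/ is basic and [p] is derived by word-final obstruent devoicing (voiced obstruents become voiceless word-finally).
The one attested form of 'mountain', [nekekobu], shows underlying /nekekob/. Applying the same rule word-finally gives [nekekop].

[nekekop]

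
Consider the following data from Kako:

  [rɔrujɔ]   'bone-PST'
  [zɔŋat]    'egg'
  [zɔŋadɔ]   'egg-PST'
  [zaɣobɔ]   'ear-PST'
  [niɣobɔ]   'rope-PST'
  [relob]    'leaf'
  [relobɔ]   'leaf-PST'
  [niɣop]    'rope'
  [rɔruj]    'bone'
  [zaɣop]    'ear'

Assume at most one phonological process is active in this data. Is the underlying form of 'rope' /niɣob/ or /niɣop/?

/niɣop/

'rope' shows [p] ~ [b] at the end of the stem ([niɣop] vs [niɣobɔ]).
The stem 'leaf' ([relob], [relobɔ]) shows [b] unchanged in both environments, so [b] cannot be basic with [p] derived in isolation.
Therefore /p/ is basic and [b] is derived by intervocalic voicing (voiceless stops become voiced between vowels).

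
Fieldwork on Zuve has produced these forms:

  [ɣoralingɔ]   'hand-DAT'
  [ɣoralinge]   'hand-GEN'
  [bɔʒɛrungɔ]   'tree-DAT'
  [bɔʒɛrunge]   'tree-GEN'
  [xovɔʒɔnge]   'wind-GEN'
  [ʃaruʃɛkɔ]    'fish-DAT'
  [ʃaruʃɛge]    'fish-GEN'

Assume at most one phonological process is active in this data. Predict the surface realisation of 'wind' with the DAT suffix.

The DAT suffix surfaces as [-gɔ] and [-kɔ], depending on the final segment of the stem.
By contrast the GEN suffix keeps its initial [g] throughout — that segment must be underlying.
So the underlying form is /-kɔ/, and voiceless stops become voiced after a nasal.
After 'wind', which ends in a nasal, the suffix surfaces as [-gɔ], giving [xovɔʒɔngɔ].

[xovɔʒɔngɔ]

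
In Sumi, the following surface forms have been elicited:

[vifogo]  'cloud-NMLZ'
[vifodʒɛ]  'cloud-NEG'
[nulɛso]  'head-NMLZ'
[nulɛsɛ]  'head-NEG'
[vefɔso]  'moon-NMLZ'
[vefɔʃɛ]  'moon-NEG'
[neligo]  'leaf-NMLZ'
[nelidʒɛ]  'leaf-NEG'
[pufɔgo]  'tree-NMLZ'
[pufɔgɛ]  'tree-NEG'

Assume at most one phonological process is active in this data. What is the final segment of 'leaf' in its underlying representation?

In [neligo] and [nelidʒɛ] the final segment of 'leaf' alternates: [g] ~ [dʒ].
Compare 'tree', with invariant [g] in [pufɔgo] and [pufɔgɛ]: an analysis with underlying /g/ and a rule producing [dʒ] before the NEG suffix would wrongly predict alternation here too.
The alternation reflects depalatalization: palato-alveolar /dʒ/ and /ʃ/ become [g] and [s] when no front vowel follows. /dʒ/ is underlying.

/dʒ/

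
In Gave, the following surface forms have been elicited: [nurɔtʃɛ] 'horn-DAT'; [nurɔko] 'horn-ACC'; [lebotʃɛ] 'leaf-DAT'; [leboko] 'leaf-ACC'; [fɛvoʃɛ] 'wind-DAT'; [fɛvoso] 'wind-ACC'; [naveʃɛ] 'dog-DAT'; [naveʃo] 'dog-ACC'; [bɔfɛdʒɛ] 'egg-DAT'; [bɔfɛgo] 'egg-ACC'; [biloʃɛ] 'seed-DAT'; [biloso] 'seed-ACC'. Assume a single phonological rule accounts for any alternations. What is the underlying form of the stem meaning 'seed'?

The root 'seed' surfaces as [biloʃɛ] and [biloso], with a stem-final [ʃ] ~ [s] alternation.
Compare 'dog', with invariant [ʃ] in [naveʃɛ] and [naveʃo]: an analysis with underlying /ʃ/ and a rule producing [s] before the ACC suffix would wrongly predict alternation here too.
So /s/ is underlying, and a rule of palatalization before a front vowel — /k/, /g/ and /s/ become palato-alveolar [tʃ], [dʒ] and [ʃ] before a front vowel — gives [ʃ].
Hence 'seed' is /bilos/ underlyingly.

/bilos/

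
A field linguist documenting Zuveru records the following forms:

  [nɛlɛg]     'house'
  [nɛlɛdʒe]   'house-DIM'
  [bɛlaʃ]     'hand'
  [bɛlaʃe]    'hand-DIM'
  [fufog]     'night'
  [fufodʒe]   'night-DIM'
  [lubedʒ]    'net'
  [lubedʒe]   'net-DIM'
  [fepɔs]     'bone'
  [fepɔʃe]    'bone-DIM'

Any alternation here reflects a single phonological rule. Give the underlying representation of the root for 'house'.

In [nɛlɛg] and [nɛlɛdʒe] the final segment of 'house' alternates: [g] ~ [dʒ].
Compare 'net', with invariant [dʒ] in [lubedʒ] and [lubedʒe]: an analysis with underlying /dʒ/ and a rule producing [g] in isolation would wrongly predict alternation here too.
The underlying segment must be /g/; /g/ and /s/ become palato-alveolar [dʒ] and [ʃ] before a front vowel, yielding [dʒ] there.
So 'house' = /nɛlɛg/.

/nɛlɛg/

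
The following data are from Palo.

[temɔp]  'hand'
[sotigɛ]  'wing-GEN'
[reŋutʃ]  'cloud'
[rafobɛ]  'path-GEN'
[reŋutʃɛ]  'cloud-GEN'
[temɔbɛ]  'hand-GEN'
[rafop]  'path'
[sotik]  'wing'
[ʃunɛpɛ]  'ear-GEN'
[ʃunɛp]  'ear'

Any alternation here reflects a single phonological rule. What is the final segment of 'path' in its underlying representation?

The stem for 'path' ends in [b] in [rafobɛ] but [p] in [rafop].
The stem 'ear' ([ʃunɛpɛ], [ʃunɛp]) shows [p] unchanged in both environments, so [p] cannot be basic with [b] derived before the GEN suffix.
The underlying segment must be /b/; voiced obstruents become voiceless word-finally, yielding [p] there.

/b/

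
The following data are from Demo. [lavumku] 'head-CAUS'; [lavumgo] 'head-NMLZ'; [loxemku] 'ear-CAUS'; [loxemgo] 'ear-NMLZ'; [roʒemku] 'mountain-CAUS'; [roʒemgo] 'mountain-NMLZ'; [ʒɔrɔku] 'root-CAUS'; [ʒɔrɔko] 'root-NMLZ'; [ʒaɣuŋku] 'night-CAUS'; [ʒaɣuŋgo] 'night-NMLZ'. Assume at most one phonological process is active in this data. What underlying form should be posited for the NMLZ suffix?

/-go/

The NMLZ suffix surfaces as [-go] and [-ko], depending on the final segment of the stem.
By contrast the CAUS suffix keeps its initial [k] throughout — that segment must be underlying.
So the underlying form is /-go/, and voiced stops become voiceless after a vowel.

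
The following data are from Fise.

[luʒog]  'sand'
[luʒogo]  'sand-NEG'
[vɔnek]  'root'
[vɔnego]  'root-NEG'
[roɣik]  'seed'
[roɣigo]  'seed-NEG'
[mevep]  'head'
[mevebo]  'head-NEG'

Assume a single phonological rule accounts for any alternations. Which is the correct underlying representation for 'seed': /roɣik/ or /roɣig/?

/roɣik/

The root 'seed' surfaces as [roɣik] and [roɣigo], with a stem-final [k] ~ [g] alternation.
The stem 'sand' ([luʒog], [luʒogo]) shows [g] unchanged in both environments, so [g] cannot be basic with [k] derived in isolation.
The alternation reflects intervocalic voicing: voiceless stops become voiced between vowels. /k/ is underlying.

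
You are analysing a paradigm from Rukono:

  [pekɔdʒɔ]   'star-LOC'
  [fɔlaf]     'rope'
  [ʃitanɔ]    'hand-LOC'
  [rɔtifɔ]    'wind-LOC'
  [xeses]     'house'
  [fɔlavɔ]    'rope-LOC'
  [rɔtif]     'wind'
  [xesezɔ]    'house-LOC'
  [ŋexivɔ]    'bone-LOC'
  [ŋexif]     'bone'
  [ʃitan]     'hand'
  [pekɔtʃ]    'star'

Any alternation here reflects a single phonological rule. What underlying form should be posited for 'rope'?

/fɔlav/

The root 'rope' surfaces as [fɔlavɔ] and [fɔlaf], with a stem-final [v] ~ [f] alternation.
If /f/ were underlying and a rule turned it into [v] before the LOC suffix, 'wind' would also alternate; but it has [f] in both [rɔtifɔ] and [rɔtif].
Therefore /v/ is basic and [f] is derived by word-final obstruent devoicing (voiced obstruents become voiceless word-finally).
The underlying form of 'rope' is therefore /fɔlav/.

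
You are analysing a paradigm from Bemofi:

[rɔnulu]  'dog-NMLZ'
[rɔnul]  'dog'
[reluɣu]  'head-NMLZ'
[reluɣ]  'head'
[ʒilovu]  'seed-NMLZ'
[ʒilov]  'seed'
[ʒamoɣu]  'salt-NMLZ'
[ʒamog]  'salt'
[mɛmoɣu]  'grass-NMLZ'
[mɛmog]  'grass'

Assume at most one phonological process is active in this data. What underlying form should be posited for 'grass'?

/mɛmog/

In [mɛmoɣu] and [mɛmog] the final segment of 'grass' alternates: [ɣ] ~ [g].
The stem 'head' ([reluɣu], [reluɣ]) shows [ɣ] unchanged in both environments, so [ɣ] cannot be basic with [g] derived in isolation.
The underlying segment must be /g/; voiced stops become fricatives between vowels, yielding [ɣ] there.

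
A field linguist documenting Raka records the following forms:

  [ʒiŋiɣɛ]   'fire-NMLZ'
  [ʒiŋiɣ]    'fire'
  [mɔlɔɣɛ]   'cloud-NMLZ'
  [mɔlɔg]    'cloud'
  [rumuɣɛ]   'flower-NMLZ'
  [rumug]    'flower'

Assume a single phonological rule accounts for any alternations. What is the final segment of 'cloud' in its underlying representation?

/g/

'cloud' shows [ɣ] ~ [g] at the end of the stem ([mɔlɔɣɛ] vs [mɔlɔg]).
The stem 'fire' ([ʒiŋiɣɛ], [ʒiŋiɣ]) shows [ɣ] unchanged in both environments, so [ɣ] cannot be basic with [g] derived in isolation.
The alternation reflects intervocalic spirantization: voiced stops become fricatives between vowels. /g/ is underlying.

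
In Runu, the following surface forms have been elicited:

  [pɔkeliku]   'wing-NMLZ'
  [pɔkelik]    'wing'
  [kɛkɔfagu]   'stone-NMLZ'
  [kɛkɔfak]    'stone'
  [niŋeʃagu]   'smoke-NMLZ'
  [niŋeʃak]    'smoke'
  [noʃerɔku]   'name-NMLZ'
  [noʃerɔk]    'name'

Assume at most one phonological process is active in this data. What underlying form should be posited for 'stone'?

The root 'stone' surfaces as [kɛkɔfagu] and [kɛkɔfak], with a stem-final [g] ~ [k] alternation.
If /k/ were underlying and a rule turned it into [g] before the NMLZ suffix, 'wing' would also alternate; but it has [k] in both [pɔkeliku] and [pɔkelik].
The underlying segment must be /g/; voiced obstruents become voiceless word-finally, yielding [k] there.

/kɛkɔfag/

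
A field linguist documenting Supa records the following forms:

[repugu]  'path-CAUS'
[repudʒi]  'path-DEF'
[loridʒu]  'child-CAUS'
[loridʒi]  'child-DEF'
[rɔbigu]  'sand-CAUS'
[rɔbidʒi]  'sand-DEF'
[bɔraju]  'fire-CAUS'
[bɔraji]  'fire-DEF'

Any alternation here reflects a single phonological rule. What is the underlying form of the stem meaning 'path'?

'path' shows [g] ~ [dʒ] at the end of the stem ([repugu] vs [repudʒi]).
If /dʒ/ were underlying and a rule turned it into [g] before the CAUS suffix, 'child' would also alternate; but it has [dʒ] in both [loridʒu] and [loridʒi].
So /g/ is underlying, and a rule of palatalization before a front vowel — /g/ becomes palato-alveolar [dʒ] before a front vowel — gives [dʒ].
The underlying form of 'path' is therefore /repug/.

/repug/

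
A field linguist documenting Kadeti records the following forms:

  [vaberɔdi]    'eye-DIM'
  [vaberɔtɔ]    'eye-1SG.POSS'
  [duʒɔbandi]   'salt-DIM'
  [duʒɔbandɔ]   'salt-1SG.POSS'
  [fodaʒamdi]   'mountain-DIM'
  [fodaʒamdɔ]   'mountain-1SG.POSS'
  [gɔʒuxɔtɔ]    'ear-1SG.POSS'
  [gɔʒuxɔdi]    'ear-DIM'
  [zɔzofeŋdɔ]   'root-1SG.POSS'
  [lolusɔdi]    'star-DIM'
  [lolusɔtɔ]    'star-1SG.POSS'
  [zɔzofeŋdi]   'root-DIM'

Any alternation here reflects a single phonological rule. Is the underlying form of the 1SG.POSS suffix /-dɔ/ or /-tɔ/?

The 1SG.POSS morpheme has two allomorphs, [-dɔ] and [-tɔ].
By contrast the DIM suffix keeps its initial [d] throughout — that segment must be underlying.
So the underlying form is /-tɔ/, and voiceless stops become voiced after a nasal.

/-tɔ/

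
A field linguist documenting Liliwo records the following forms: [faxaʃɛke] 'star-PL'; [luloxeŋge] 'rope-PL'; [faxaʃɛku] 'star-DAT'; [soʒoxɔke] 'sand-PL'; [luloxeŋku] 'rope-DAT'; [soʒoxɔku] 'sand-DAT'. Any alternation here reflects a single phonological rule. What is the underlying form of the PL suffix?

The PL morpheme has two allomorphs, [-ge] and [-ke].
By contrast the DAT suffix keeps its initial [k] throughout — that segment must be underlying.
So the underlying form is /-ge/, and voiced stops become voiceless after a vowel.

/-ge/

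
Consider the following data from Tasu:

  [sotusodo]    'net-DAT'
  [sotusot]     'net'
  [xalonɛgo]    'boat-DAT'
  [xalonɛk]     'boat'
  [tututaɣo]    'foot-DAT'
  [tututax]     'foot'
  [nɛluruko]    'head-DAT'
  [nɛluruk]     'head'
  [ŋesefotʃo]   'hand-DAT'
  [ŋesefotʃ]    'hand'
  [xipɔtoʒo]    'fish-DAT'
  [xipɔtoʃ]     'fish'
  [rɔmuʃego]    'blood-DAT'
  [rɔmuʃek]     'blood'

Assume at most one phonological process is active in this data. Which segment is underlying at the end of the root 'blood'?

'blood' shows [g] ~ [k] at the end of the stem ([rɔmuʃego] vs [rɔmuʃek]).
The stem 'head' ([nɛluruko], [nɛluruk]) shows [k] unchanged in both environments, so [k] cannot be basic with [g] derived before the DAT suffix.
Therefore /g/ is basic and [k] is derived by word-final obstruent devoicing (voiced obstruents become voiceless word-finally).

/g/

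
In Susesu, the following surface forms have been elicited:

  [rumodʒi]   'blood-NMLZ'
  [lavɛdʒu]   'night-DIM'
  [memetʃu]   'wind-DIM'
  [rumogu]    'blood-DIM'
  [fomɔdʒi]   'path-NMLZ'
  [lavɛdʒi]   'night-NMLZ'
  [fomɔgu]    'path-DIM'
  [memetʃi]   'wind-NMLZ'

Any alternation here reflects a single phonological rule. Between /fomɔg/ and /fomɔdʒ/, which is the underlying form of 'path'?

/fomɔg/

The stem for 'path' ends in [g] in [fomɔgu] but [dʒ] in [fomɔdʒi].
Compare 'night', with invariant [dʒ] in [lavɛdʒu] and [lavɛdʒi]: an analysis with underlying /dʒ/ and a rule producing [g] before the DIM suffix would wrongly predict alternation here too.
The alternation reflects palatalization before a front vowel: /g/ becomes palato-alveolar [dʒ] before a front vowel. /g/ is underlying.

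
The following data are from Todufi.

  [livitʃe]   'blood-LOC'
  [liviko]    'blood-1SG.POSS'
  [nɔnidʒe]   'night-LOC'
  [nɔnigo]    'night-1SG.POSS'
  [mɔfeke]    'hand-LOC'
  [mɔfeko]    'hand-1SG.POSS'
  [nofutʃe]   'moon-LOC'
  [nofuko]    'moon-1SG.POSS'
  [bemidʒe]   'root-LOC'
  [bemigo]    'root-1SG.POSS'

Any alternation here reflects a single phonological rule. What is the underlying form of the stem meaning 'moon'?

/nofutʃ/

'moon' shows [tʃ] ~ [k] at the end of the stem ([nofutʃe] vs [nofuko]).
If /k/ were underlying and a rule turned it into [tʃ] before the LOC suffix, 'hand' would also alternate; but it has [k] in both [mɔfeke] and [mɔfeko].
Therefore /tʃ/ is basic and [k] is derived by depalatalization (palato-alveolar /tʃ/ and /dʒ/ become [k] and [g] when no front vowel follows).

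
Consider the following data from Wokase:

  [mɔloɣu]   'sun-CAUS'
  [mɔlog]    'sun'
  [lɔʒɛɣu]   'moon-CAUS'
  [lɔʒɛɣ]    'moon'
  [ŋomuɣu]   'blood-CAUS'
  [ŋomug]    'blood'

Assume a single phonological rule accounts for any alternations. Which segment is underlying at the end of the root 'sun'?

/g/

In [mɔloɣu] and [mɔlog] the final segment of 'sun' alternates: [ɣ] ~ [g].
But 'moon' keeps [ɣ] in both environments ([lɔʒɛɣu], [lɔʒɛɣ]), so there is no rule changing /ɣ/ to [g] in isolation.
So /g/ is underlying, and a rule of intervocalic spirantization — voiced stops become fricatives between vowels — gives [ɣ].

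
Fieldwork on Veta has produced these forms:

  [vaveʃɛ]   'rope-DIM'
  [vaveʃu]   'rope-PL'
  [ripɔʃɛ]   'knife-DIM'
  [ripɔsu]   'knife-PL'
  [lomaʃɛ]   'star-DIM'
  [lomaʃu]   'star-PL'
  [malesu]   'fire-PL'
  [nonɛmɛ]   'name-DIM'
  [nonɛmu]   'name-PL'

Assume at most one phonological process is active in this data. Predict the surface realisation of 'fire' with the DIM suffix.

The stem for 'knife' ends in [ʃ] in [ripɔʃɛ] but [s] in [ripɔsu].
But 'rope' keeps [ʃ] in both environments ([vaveʃɛ], [vaveʃu]), so there is no rule changing /ʃ/ to [s] before the PL suffix.
The alternation reflects palatalization before a front vowel: /s/ becomes palato-alveolar [ʃ] before a front vowel. /s/ is underlying.
The one attested form of 'fire', [malesu], shows underlying /males/. Applying the same rule before a front vowel gives [maleʃɛ].

[maleʃɛ]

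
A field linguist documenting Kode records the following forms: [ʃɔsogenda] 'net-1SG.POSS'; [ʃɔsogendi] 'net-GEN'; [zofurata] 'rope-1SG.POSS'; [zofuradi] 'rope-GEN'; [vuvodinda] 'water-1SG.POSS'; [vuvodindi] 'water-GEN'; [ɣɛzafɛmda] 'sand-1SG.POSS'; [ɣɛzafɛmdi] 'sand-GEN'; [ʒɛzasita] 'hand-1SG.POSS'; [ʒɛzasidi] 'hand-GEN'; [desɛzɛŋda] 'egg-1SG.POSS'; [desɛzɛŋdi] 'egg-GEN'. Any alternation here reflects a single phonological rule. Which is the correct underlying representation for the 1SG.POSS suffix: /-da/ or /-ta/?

The 1SG.POSS suffix surfaces as [-da] and [-ta], depending on the final segment of the stem.
By contrast the GEN suffix keeps its initial [d] throughout — that segment must be underlying.
The 1SG.POSS suffix is therefore /-ta/ underlyingly, with post-nasal voicing: voiceless stops become voiced after a nasal.

/-ta/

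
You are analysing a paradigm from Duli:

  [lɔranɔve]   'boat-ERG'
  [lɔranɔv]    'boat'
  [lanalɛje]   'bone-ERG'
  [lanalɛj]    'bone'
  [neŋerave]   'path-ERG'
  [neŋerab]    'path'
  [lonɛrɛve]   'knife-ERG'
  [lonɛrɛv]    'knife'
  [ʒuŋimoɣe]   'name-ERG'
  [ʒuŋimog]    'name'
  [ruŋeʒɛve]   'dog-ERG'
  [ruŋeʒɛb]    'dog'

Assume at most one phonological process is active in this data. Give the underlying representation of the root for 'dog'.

/ruŋeʒɛb/

The stem for 'dog' ends in [v] in [ruŋeʒɛve] but [b] in [ruŋeʒɛb].
The stem 'boat' ([lɔranɔve], [lɔranɔv]) shows [v] unchanged in both environments, so [v] cannot be basic with [b] derived in isolation.
Therefore /b/ is basic and [v] is derived by intervocalic spirantization (voiced stops become fricatives between vowels).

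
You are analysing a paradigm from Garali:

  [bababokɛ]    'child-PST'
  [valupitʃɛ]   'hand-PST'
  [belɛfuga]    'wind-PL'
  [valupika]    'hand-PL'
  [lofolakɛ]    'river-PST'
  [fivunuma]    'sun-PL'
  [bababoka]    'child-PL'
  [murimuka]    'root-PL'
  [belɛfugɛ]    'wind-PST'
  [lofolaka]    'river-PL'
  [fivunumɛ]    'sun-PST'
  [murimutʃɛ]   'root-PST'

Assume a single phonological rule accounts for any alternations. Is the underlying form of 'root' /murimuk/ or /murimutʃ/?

/murimutʃ/

'root' shows [tʃ] ~ [k] at the end of the stem ([murimutʃɛ] vs [murimuka]).
The stem 'child' ([bababokɛ], [bababoka]) shows [k] unchanged in both environments, so [k] cannot be basic with [tʃ] derived before the PST suffix.
So /tʃ/ is underlying, and a rule of depalatalization — palato-alveolar /tʃ/ becomes [k] when no front vowel follows — gives [k].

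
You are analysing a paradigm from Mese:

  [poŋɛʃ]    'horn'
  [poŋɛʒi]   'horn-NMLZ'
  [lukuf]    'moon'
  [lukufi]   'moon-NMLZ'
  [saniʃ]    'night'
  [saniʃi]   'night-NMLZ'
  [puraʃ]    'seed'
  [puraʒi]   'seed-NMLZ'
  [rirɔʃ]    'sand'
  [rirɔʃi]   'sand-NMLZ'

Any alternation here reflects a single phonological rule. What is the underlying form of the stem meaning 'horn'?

/poŋɛʒ/

'horn' shows [ʃ] ~ [ʒ] at the end of the stem ([poŋɛʃ] vs [poŋɛʒi]).
But 'night' keeps [ʃ] in both environments ([saniʃ], [saniʃi]), so there is no rule changing /ʃ/ to [ʒ] before the NMLZ suffix.
Therefore /ʒ/ is basic and [ʃ] is derived by word-final obstruent devoicing (voiced obstruents become voiceless word-finally).
The underlying form of 'horn' is therefore /poŋɛʒ/.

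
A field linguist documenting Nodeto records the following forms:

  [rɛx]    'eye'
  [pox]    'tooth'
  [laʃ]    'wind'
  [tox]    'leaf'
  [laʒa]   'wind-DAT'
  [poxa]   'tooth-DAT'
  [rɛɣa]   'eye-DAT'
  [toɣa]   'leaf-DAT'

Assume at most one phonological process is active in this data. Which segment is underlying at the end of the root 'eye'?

In [rɛx] and [rɛɣa] the final segment of 'eye' alternates: [x] ~ [ɣ].
If /x/ were underlying and a rule turned it into [ɣ] before the DAT suffix, 'tooth' would also alternate; but it has [x] in both [pox] and [poxa].
The alternation reflects word-final obstruent devoicing: voiced obstruents become voiceless word-finally. /ɣ/ is underlying.

/ɣ/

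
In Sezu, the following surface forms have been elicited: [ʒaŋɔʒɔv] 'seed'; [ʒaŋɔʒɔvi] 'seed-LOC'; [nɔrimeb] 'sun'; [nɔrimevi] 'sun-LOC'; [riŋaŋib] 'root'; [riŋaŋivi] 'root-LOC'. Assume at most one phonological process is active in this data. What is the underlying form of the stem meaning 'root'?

/riŋaŋib/

In [riŋaŋib] and [riŋaŋivi] the final segment of 'root' alternates: [b] ~ [v].
The stem 'seed' ([ʒaŋɔʒɔv], [ʒaŋɔʒɔvi]) shows [v] unchanged in both environments, so [v] cannot be basic with [b] derived in isolation.
Therefore /b/ is basic and [v] is derived by intervocalic spirantization (voiced stops become fricatives between vowels).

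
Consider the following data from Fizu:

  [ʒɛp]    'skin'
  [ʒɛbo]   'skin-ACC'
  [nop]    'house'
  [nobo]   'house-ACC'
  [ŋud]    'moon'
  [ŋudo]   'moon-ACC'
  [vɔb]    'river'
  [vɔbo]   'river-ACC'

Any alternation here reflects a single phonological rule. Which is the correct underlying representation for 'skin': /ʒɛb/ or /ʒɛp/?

'skin' shows [p] ~ [b] at the end of the stem ([ʒɛp] vs [ʒɛbo]).
If /b/ were underlying and a rule turned it into [p] in isolation, 'river' would also alternate; but it has [b] in both [vɔb] and [vɔbo].
The alternation reflects intervocalic voicing: voiceless stops become voiced between vowels. /p/ is underlying.

/ʒɛp/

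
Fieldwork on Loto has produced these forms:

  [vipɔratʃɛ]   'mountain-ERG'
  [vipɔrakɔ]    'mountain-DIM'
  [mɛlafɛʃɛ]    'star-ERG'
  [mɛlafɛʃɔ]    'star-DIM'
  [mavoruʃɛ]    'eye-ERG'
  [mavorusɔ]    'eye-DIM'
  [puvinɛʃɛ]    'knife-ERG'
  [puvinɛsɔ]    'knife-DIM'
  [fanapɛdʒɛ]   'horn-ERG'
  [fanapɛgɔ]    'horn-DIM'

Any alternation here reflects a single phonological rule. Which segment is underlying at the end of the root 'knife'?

/s/

The root 'knife' surfaces as [puvinɛʃɛ] and [puvinɛsɔ], with a stem-final [ʃ] ~ [s] alternation.
The stem 'star' ([mɛlafɛʃɛ], [mɛlafɛʃɔ]) shows [ʃ] unchanged in both environments, so [ʃ] cannot be basic with [s] derived before the DIM suffix.
The alternation reflects palatalization before a front vowel: /k/, /g/ and /s/ become palato-alveolar [tʃ], [dʒ] and [ʃ] before a front vowel. /s/ is underlying.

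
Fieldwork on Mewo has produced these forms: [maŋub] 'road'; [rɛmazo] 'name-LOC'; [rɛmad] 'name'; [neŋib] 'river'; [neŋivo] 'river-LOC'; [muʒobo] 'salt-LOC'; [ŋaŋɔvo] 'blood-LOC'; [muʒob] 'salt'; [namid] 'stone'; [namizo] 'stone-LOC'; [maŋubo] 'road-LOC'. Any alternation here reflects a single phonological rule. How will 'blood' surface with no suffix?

In [neŋivo] and [neŋib] the final segment of 'river' alternates: [v] ~ [b].
If /b/ were underlying and a rule turned it into [v] before the LOC suffix, 'salt' would also alternate; but it has [b] in both [muʒobo] and [muʒob].
Therefore /v/ is basic and [b] is derived by word-final hardening (voiced fricatives become stops word-finally).
From [ŋaŋɔvo] the stem 'blood' is /ŋaŋɔv/; word-finally this yields [ŋaŋɔb].

[ŋaŋɔb]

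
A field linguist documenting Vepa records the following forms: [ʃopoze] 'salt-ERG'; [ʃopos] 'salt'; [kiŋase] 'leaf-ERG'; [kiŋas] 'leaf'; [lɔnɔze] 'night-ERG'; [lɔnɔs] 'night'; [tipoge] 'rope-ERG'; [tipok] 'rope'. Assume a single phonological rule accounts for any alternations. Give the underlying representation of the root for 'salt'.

/ʃopoz/

'salt' shows [z] ~ [s] at the end of the stem ([ʃopoze] vs [ʃopos]).
But 'leaf' keeps [s] in both environments ([kiŋase], [kiŋas]), so there is no rule changing /s/ to [z] before the ERG suffix.
Therefore /z/ is basic and [s] is derived by word-final obstruent devoicing (voiced obstruents become voiceless word-finally).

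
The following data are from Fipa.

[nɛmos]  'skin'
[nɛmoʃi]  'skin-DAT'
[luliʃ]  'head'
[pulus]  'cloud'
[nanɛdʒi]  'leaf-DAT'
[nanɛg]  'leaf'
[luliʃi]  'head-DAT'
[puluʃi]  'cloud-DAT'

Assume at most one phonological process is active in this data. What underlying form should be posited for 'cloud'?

/pulus/

The root 'cloud' surfaces as [puluʃi] and [pulus], with a stem-final [ʃ] ~ [s] alternation.
If /ʃ/ were underlying and a rule turned it into [s] in isolation, 'head' would also alternate; but it has [ʃ] in both [luliʃi] and [luliʃ].
Therefore /s/ is basic and [ʃ] is derived by palatalization before a front vowel (/g/ and /s/ become palato-alveolar [dʒ] and [ʃ] before a front vowel).
Hence 'cloud' is /pulus/ underlyingly.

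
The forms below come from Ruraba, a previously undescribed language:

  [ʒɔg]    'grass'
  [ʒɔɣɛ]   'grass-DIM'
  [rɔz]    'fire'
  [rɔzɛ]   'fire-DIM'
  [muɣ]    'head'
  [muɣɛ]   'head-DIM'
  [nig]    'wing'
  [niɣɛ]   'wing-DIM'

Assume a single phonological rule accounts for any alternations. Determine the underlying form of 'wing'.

The root 'wing' surfaces as [nig] and [niɣɛ], with a stem-final [g] ~ [ɣ] alternation.
But 'head' keeps [ɣ] in both environments ([muɣ], [muɣɛ]), so there is no rule changing /ɣ/ to [g] in isolation.
The underlying segment must be /g/; voiced stops become fricatives between vowels, yielding [ɣ] there.
The underlying form of 'wing' is therefore /nig/.

/nig/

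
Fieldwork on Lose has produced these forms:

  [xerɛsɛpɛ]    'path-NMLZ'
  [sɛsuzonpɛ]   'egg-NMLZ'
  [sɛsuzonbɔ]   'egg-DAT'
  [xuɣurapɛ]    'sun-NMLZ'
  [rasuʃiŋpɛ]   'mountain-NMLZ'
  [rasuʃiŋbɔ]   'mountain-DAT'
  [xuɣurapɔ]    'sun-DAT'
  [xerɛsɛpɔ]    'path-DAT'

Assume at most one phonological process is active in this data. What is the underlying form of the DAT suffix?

/-bɔ/

The DAT suffix surfaces as [-bɔ] and [-pɔ], depending on the final segment of the stem.
The NMLZ suffix, which begins with [p], is invariant after every stem; so [p] is not altered by any rule here.
The DAT suffix is therefore /-bɔ/ underlyingly, with post-vocalic devoicing: voiced stops become voiceless after a vowel.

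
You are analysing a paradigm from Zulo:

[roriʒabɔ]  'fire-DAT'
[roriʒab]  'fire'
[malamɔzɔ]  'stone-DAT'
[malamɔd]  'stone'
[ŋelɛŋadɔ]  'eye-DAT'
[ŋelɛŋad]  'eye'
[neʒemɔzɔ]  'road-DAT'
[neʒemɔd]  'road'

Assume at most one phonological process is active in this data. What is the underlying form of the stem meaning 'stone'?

/malamɔz/

The stem for 'stone' ends in [z] in [malamɔzɔ] but [d] in [malamɔd].
But 'eye' keeps [d] in both environments ([ŋelɛŋadɔ], [ŋelɛŋad]), so there is no rule changing /d/ to [z] before the DAT suffix.
Therefore /z/ is basic and [d] is derived by word-final hardening (voiced fricatives become stops word-finally).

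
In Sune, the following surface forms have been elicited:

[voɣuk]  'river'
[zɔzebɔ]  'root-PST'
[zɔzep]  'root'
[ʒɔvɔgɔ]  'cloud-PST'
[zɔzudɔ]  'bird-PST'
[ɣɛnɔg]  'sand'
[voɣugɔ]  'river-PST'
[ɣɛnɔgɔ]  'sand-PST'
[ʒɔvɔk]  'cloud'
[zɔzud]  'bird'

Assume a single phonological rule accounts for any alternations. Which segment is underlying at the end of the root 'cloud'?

/k/

'cloud' shows [g] ~ [k] at the end of the stem ([ʒɔvɔgɔ] vs [ʒɔvɔk]).
If /g/ were underlying and a rule turned it into [k] in isolation, 'sand' would also alternate; but it has [g] in both [ɣɛnɔgɔ] and [ɣɛnɔg].
Therefore /k/ is basic and [g] is derived by intervocalic voicing (voiceless stops become voiced between vowels).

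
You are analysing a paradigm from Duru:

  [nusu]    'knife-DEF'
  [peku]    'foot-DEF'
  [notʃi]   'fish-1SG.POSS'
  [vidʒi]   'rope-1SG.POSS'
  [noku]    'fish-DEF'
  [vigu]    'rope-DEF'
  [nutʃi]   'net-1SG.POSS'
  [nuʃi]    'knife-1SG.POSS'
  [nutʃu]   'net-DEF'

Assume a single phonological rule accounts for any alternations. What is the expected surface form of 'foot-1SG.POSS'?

[petʃi]

The root 'fish' surfaces as [notʃi] and [noku], with a stem-final [tʃ] ~ [k] alternation.
The stem 'net' ([nutʃi], [nutʃu]) shows [tʃ] unchanged in both environments, so [tʃ] cannot be basic with [k] derived before the DEF suffix.
Therefore /k/ is basic and [tʃ] is derived by palatalization before a front vowel (/k/, /g/ and /s/ become palato-alveolar [tʃ], [dʒ] and [ʃ] before a front vowel).
The one attested form of 'foot', [peku], shows underlying /pek/. Applying the same rule before a front vowel gives [petʃi].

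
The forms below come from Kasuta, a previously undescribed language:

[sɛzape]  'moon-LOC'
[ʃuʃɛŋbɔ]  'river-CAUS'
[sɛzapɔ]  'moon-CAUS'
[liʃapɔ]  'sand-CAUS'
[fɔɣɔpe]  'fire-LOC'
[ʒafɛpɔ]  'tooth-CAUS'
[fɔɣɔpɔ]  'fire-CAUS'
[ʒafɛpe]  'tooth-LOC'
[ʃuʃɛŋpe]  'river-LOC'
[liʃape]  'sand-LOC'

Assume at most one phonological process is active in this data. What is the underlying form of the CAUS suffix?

/-bɔ/

The CAUS suffix surfaces as [-bɔ] and [-pɔ], depending on the final segment of the stem.
By contrast the LOC suffix keeps its initial [p] throughout — that segment must be underlying.
So the underlying form is /-bɔ/, and voiced stops become voiceless after a vowel.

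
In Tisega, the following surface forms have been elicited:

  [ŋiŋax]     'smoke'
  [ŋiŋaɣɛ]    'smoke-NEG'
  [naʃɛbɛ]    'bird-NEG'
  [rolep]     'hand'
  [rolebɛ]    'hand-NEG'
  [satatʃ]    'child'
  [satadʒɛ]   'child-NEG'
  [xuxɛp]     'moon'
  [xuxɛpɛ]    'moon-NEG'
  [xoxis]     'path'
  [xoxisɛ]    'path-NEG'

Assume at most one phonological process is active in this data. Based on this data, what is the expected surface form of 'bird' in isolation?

[naʃɛp]

'hand' shows [p] ~ [b] at the end of the stem ([rolep] vs [rolebɛ]).
Compare 'moon', with invariant [p] in [xuxɛp] and [xuxɛpɛ]: an analysis with underlying /p/ and a rule producing [b] before the NEG suffix would wrongly predict alternation here too.
So /b/ is underlying, and a rule of word-final obstruent devoicing — voiced obstruents become voiceless word-finally — gives [p].
The one attested form of 'bird', [naʃɛbɛ], shows underlying /naʃɛb/. Applying the same rule word-finally gives [naʃɛp].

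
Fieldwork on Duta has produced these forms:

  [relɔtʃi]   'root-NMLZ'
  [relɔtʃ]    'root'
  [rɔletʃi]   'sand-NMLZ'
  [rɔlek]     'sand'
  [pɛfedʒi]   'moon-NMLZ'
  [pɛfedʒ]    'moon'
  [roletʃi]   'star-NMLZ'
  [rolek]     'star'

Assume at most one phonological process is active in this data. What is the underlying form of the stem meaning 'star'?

The stem for 'star' ends in [tʃ] in [roletʃi] but [k] in [rolek].
The stem 'root' ([relɔtʃi], [relɔtʃ]) shows [tʃ] unchanged in both environments, so [tʃ] cannot be basic with [k] derived in isolation.
The underlying segment must be /k/; /k/ becomes palato-alveolar [tʃ] before a front vowel, yielding [tʃ] there.

/rolek/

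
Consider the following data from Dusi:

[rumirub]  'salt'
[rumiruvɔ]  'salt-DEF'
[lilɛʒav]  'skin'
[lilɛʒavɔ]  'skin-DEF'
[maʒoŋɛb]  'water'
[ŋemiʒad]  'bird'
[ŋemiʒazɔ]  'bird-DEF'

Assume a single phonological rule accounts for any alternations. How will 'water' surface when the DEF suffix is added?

'salt' shows [b] ~ [v] at the end of the stem ([rumirub] vs [rumiruvɔ]).
If /v/ were underlying and a rule turned it into [b] in isolation, 'skin' would also alternate; but it has [v] in both [lilɛʒav] and [lilɛʒavɔ].
Therefore /b/ is basic and [v] is derived by intervocalic spirantization (voiced stops become fricatives between vowels).
From [maʒoŋɛb] the stem 'water' is /maʒoŋɛb/; between vowels this yields [maʒoŋɛvɔ].

[maʒoŋɛvɔ]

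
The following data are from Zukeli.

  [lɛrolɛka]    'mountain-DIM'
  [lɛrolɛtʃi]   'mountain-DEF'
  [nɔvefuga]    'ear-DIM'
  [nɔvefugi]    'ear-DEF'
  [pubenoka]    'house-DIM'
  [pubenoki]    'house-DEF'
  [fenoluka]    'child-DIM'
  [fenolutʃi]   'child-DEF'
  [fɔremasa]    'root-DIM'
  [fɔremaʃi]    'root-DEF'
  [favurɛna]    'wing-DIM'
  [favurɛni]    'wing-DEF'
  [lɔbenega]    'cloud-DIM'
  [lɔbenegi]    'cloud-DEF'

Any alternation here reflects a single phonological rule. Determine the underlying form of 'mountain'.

'mountain' shows [k] ~ [tʃ] at the end of the stem ([lɛrolɛka] vs [lɛrolɛtʃi]).
Compare 'house', with invariant [k] in [pubenoka] and [pubenoki]: an analysis with underlying /k/ and a rule producing [tʃ] before the DEF suffix would wrongly predict alternation here too.
So /tʃ/ is underlying, and a rule of depalatalization — palato-alveolar /tʃ/ and /ʃ/ become [k] and [s] when no front vowel follows — gives [k].

/lɛrolɛtʃ/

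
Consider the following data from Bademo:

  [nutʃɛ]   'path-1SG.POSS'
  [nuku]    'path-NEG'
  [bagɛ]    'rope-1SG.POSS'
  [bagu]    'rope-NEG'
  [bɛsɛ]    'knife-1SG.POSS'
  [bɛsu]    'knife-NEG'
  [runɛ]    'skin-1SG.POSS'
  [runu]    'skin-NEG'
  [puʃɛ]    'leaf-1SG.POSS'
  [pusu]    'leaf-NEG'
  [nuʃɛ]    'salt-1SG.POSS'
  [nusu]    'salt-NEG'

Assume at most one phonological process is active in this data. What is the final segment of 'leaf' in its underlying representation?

In [puʃɛ] and [pusu] the final segment of 'leaf' alternates: [ʃ] ~ [s].
But 'knife' keeps [s] in both environments ([bɛsɛ], [bɛsu]), so there is no rule changing /s/ to [ʃ] before the 1SG.POSS suffix.
So /ʃ/ is underlying, and a rule of depalatalization — palato-alveolar /tʃ/ and /ʃ/ become [k] and [s] when no front vowel follows — gives [s].

/ʃ/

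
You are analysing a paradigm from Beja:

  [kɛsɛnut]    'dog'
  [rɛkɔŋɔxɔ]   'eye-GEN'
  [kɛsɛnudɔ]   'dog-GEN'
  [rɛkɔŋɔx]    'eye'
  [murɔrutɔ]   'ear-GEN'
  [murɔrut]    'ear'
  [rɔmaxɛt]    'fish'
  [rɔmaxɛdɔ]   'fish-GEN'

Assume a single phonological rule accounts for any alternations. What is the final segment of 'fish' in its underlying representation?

/d/

The root 'fish' surfaces as [rɔmaxɛt] and [rɔmaxɛdɔ], with a stem-final [t] ~ [d] alternation.
Compare 'ear', with invariant [t] in [murɔrut] and [murɔrutɔ]: an analysis with underlying /t/ and a rule producing [d] before the GEN suffix would wrongly predict alternation here too.
So /d/ is underlying, and a rule of word-final obstruent devoicing — voiced obstruents become voiceless word-finally — gives [t].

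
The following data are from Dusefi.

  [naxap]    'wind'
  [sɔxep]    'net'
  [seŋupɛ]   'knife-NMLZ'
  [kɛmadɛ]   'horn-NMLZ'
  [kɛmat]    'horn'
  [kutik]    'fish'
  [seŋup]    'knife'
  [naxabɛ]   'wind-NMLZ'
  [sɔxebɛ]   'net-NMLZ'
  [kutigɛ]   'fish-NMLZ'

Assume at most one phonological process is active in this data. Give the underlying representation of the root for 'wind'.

/naxab/

The stem for 'wind' ends in [b] in [naxabɛ] but [p] in [naxap].
If /p/ were underlying and a rule turned it into [b] before the NMLZ suffix, 'knife' would also alternate; but it has [p] in both [seŋupɛ] and [seŋup].
Therefore /b/ is basic and [p] is derived by word-final obstruent devoicing (voiced obstruents become voiceless word-finally).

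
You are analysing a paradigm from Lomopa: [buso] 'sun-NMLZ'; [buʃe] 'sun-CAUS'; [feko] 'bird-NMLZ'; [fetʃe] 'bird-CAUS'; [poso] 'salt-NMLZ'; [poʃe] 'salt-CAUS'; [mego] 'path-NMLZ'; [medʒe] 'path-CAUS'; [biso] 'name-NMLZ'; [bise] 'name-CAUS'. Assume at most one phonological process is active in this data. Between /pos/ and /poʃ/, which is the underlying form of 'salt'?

The stem for 'salt' ends in [s] in [poso] but [ʃ] in [poʃe].
But 'name' keeps [s] in both environments ([biso], [bise]), so there is no rule changing /s/ to [ʃ] before the CAUS suffix.
Therefore /ʃ/ is basic and [s] is derived by depalatalization (palato-alveolar /tʃ/, /dʒ/ and /ʃ/ become [k], [g] and [s] when no front vowel follows).

/poʃ/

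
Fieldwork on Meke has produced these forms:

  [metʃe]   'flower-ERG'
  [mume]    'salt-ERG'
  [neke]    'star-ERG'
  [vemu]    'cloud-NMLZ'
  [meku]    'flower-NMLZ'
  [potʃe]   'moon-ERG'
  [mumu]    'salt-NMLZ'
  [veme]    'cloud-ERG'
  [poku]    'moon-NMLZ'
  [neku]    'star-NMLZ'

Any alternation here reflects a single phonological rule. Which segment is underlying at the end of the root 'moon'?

/tʃ/

The root 'moon' surfaces as [potʃe] and [poku], with a stem-final [tʃ] ~ [k] alternation.
The stem 'star' ([neke], [neku]) shows [k] unchanged in both environments, so [k] cannot be basic with [tʃ] derived before the ERG suffix.
So /tʃ/ is underlying, and a rule of depalatalization — palato-alveolar /tʃ/ becomes [k] when no front vowel follows — gives [k].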